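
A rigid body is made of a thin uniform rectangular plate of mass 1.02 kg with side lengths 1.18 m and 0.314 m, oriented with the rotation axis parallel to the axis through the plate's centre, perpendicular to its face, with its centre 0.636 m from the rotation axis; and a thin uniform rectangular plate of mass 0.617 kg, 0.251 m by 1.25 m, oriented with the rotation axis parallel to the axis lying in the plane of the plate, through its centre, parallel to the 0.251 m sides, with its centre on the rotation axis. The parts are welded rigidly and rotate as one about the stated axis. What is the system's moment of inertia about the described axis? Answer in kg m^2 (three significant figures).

0.620

Rectangular plate: I_cm = (1/12)M(a²+b²) = (1/12)(1.02)[(1.18)² + (0.314)²] = 0.12673 kg m^2; centre at d = 0.636 m, so I = I_cm + Md² gives I = 0.12673 + (1.02)(0.636)² = 0.53932 kg m^2.
Rectangular plate: I_cm = (1/12)Mb² = (1/12)(0.617)(1.25)² = 0.080339 kg m^2; axis through the centre, so I = 0.080339 kg m^2.
Total I = 0.53932 + 0.080339 = 0.61966 kg m^2.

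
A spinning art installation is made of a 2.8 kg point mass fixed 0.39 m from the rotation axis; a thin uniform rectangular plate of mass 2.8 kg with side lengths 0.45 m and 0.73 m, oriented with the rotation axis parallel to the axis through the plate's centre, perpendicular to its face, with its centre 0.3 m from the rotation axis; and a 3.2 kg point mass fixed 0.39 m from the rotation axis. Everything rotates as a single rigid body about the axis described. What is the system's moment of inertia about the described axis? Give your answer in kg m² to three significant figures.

Point mass: I_cm = 0; centre at d = 0.39 m, so the parallel axis theorem gives I = 0 + (2.8)(0.39)² = 0.42588 kg m².
Rectangular plate: I_cm = (1/12)M(a²+b²) = (1/12)(2.8)[(0.45)² + (0.73)²] = 0.17159 kg m²; centre at d = 0.3 m, so the parallel axis theorem gives I = 0.17159 + (2.8)(0.3)² = 0.42359 kg m².
Point mass: I_cm = 0; centre at d = 0.39 m, so the parallel axis theorem gives I = 0 + (3.2)(0.39)² = 0.48672 kg m².
Total I = 0.42588 + 0.42359 + 0.48672 = 1.3362 kg m².

1.34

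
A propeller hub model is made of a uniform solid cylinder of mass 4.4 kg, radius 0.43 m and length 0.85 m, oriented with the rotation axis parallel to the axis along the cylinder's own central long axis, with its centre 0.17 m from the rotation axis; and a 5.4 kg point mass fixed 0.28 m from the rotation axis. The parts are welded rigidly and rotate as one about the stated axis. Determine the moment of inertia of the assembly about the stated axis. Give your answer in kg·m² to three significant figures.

Solid cylinder: I_cm = (1/2)MR² = (1/2)(4.4)(0.43)² = 0.40678 kg·m²; centre at d = 0.17 m, so the parallel axis theorem gives I = 0.40678 + (4.4)(0.17)² = 0.53394 kg·m².
Point mass: I_cm = 0; centre at d = 0.28 m, so the parallel axis theorem gives I = 0 + (5.4)(0.28)² = 0.42336 kg·m².
Total I = 0.53394 + 0.42336 = 0.9573 kg·m².

0.957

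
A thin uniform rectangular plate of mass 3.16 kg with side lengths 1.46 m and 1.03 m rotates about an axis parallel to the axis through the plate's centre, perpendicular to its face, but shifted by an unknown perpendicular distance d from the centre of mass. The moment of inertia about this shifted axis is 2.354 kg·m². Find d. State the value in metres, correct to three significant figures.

0.692

About the centre-of-mass axis, I_cm = (1/12)M(a²+b²) = (1/12)(3.16)[(1.46)² + (1.03)²] = 0.84069 kg·m².
Parallel axis theorem: I = I_cm + Md², so Md² = 2.354 − 0.84069 = 1.5133 kg·m².
d = √(1.5133 / 3.16) = 0.69202 m.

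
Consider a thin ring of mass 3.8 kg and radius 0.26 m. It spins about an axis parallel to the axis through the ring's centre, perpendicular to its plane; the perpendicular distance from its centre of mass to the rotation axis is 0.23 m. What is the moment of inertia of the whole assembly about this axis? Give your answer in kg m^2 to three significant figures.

0.458

I_cm = MR² = (3.8)(0.26)² = 0.25688 kg m^2; centre at d = 0.23 m, so the parallel axis theorem gives I = 0.25688 + (3.8)(0.23)² = 0.4579 kg m^2.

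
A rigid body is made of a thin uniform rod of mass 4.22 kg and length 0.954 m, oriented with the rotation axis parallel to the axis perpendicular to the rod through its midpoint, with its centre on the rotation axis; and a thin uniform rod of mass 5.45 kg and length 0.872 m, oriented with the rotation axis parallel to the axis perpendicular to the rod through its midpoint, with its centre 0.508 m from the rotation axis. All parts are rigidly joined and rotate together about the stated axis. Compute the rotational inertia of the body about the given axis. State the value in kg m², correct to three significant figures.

2.07

Thin rod: I_cm = (1/12)ML² = (1/12)(4.22)(0.954)² = 0.32006 kg m²; axis through the centre, so I = 0.32006 kg m².
Thin rod: I_cm = (1/12)ML² = (1/12)(5.45)(0.872)² = 0.34534 kg m²; centre at d = 0.508 m, so I = I_cm + Md² gives I = 0.34534 + (5.45)(0.508)² = 1.7518 kg m².
Total I = 0.32006 + 1.7518 = 2.0718 kg m².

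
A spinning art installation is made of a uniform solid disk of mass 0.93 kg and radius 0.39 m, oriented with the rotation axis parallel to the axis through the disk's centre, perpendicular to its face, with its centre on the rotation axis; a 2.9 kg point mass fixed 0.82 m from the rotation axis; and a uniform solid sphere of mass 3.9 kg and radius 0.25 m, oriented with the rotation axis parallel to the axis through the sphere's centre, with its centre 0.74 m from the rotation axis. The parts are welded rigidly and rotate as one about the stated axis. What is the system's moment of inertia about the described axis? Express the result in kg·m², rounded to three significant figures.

4.25

Solid disk: I_cm = (1/2)MR² = (1/2)(0.93)(0.39)² = 0.070727 kg·m²; axis through the centre, so I = 0.070727 kg·m².
Point mass: I_cm = 0; centre at d = 0.82 m, so I = I_cm + Md² gives I = 0 + (2.9)(0.82)² = 1.95 kg·m².
Solid sphere: I_cm = (2/5)MR² = (2/5)(3.9)(0.25)² = 0.0975 kg·m²; centre at d = 0.74 m, so I = I_cm + Md² gives I = 0.0975 + (3.9)(0.74)² = 2.2331 kg·m².
Total I = 0.070727 + 1.95 + 2.2331 = 4.2538 kg·m².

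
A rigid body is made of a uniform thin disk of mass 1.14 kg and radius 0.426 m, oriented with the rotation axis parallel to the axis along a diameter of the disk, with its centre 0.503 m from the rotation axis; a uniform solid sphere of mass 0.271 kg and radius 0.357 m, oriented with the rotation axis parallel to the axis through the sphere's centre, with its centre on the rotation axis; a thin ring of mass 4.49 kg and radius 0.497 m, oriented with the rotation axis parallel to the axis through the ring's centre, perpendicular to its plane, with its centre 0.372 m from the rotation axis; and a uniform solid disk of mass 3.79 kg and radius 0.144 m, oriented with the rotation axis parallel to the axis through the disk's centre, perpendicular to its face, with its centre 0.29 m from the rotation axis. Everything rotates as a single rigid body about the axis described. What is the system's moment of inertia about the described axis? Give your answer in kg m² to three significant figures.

Thin disk: I_cm = (1/4)MR² = (1/4)(1.14)(0.426)² = 0.051721 kg m²; centre at d = 0.503 m, so I = I_cm + Md² gives I = 0.051721 + (1.14)(0.503)² = 0.34015 kg m².
Solid sphere: I_cm = (2/5)MR² = (2/5)(0.271)(0.357)² = 0.013815 kg m²; axis through the centre, so I = 0.013815 kg m².
Thin ring: I_cm = MR² = (4.49)(0.497)² = 1.1091 kg m²; centre at d = 0.372 m, so I = I_cm + Md² gives I = 1.1091 + (4.49)(0.372)² = 1.7304 kg m².
Solid disk: I_cm = (1/2)MR² = (1/2)(3.79)(0.144)² = 0.039295 kg m²; centre at d = 0.29 m, so I = I_cm + Md² gives I = 0.039295 + (3.79)(0.29)² = 0.35803 kg m².
Total I = 0.34015 + 0.013815 + 1.7304 + 0.35803 = 2.4424 kg m².

2.44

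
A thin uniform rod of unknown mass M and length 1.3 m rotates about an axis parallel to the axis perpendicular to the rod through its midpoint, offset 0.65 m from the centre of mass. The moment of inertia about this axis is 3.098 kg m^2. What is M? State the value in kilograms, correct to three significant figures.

I = I_cm + Md² = (1/12)ML² + Md² = M·[0.0833333·(1.3)² + (0.65)²] = M·0.56333.
So M = 3.098 / 0.56333 = 5.4994 kg.

5.50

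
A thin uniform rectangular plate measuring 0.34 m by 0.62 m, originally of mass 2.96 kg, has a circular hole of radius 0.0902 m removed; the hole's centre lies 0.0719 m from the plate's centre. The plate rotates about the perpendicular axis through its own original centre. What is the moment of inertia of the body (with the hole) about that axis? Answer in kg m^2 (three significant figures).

0.120

Unpierced body about its centre: I₀ = (1/12)M(a²+b²) = (1/12)(2.96)[(0.34)² + (0.62)²] = 0.12333 kg m^2.
The removed disk has mass m = M·πr²/(ab) = (2.96)·π(0.0902)²/(0.34·0.62) = 0.35891 kg (same uniform areal density).
Its moment of inertia about the rotation axis (parallel-axis theorem): I_hole = (1/2)mr² + md² = (1/2)(0.35891)(0.0902)² + (0.35891)(0.0719)² = 0.0033155 kg m^2.
Treating the hole as negative mass, I = I₀ − I_hole = 0.12333 − 0.0033155 = 0.12002 kg m^2.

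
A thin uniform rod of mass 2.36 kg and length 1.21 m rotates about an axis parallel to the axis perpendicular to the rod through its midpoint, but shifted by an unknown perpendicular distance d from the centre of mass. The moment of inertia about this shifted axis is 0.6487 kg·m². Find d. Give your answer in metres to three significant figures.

0.391

About the centre-of-mass axis, I_cm = (1/12)ML² = (1/12)(2.36)(1.21)² = 0.28794 kg·m².
Parallel axis theorem: I = I_cm + Md², so Md² = 0.6487 − 0.28794 = 0.36076 kg·m².
d = √(0.36076 / 2.36) = 0.39098 m.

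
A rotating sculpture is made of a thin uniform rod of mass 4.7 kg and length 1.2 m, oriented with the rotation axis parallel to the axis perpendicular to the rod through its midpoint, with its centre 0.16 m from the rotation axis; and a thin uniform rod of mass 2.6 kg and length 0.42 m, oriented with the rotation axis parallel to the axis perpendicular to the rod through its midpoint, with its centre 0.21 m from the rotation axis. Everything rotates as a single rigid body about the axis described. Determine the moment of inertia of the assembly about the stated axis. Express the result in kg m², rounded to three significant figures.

0.837

Thin rod: I_cm = (1/12)ML² = (1/12)(4.7)(1.2)² = 0.564 kg m²; centre at d = 0.16 m, so I = I_cm + Md² gives I = 0.564 + (4.7)(0.16)² = 0.68432 kg m².
Thin rod: I_cm = (1/12)ML² = (1/12)(2.6)(0.42)² = 0.03822 kg m²; centre at d = 0.21 m, so I = I_cm + Md² gives I = 0.03822 + (2.6)(0.21)² = 0.15288 kg m².
Total I = 0.68432 + 0.15288 = 0.8372 kg m².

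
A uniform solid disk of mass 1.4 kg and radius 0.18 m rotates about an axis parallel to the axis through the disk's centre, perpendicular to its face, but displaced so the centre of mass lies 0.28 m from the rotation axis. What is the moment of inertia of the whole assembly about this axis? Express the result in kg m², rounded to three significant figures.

0.132

I_cm = (1/2)MR² = (1/2)(1.4)(0.18)² = 0.02268 kg m²; centre at d = 0.28 m, so the parallel axis theorem gives I = 0.02268 + (1.4)(0.28)² = 0.13244 kg m².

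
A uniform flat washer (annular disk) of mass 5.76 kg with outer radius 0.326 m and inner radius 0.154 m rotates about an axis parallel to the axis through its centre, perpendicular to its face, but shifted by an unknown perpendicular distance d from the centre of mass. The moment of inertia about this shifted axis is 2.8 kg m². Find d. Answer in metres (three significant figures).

0.649

About the centre-of-mass axis, I_cm = (1/2)M(R²+r²) = (1/2)(5.76)[(0.326)² + (0.154)²] = 0.37438 kg m².
Parallel axis theorem: I = I_cm + Md², so Md² = 2.8 − 0.37438 = 2.4256 kg m².
d = √(2.4256 / 5.76) = 0.64893 m.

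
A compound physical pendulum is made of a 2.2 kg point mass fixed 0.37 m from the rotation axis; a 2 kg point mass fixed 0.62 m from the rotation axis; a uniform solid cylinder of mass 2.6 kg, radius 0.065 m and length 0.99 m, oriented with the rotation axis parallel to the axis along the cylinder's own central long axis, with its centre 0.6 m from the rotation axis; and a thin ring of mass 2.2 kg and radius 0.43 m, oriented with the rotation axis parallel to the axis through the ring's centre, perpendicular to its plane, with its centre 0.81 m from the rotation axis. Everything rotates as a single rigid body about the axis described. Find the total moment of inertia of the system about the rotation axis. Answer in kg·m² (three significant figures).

Point mass: I_cm = 0; centre at d = 0.37 m, so the parallel axis theorem gives I = 0 + (2.2)(0.37)² = 0.30118 kg·m².
Point mass: I_cm = 0; centre at d = 0.62 m, so the parallel axis theorem gives I = 0 + (2)(0.62)² = 0.7688 kg·m².
Solid cylinder: I_cm = (1/2)MR² = (1/2)(2.6)(0.065)² = 0.0054925 kg·m²; centre at d = 0.6 m, so the parallel axis theorem gives I = 0.0054925 + (2.6)(0.6)² = 0.94149 kg·m².
Thin ring: I_cm = MR² = (2.2)(0.43)² = 0.40678 kg·m²; centre at d = 0.81 m, so the parallel axis theorem gives I = 0.40678 + (2.2)(0.81)² = 1.8502 kg·m².
Total I = 0.30118 + 0.7688 + 0.94149 + 1.8502 = 3.8617 kg·m².

3.86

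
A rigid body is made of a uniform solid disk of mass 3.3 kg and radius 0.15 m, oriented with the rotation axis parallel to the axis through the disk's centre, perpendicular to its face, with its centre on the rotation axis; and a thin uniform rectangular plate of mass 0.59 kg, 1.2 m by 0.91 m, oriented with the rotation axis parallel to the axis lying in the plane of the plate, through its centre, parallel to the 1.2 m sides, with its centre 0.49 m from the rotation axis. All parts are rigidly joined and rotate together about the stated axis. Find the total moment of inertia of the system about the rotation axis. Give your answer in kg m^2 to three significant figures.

0.219

Solid disk: I_cm = (1/2)MR² = (1/2)(3.3)(0.15)² = 0.037125 kg m^2; axis through the centre, so I = 0.037125 kg m^2.
Rectangular plate: I_cm = (1/12)Mb² = (1/12)(0.59)(0.91)² = 0.040715 kg m^2; centre at d = 0.49 m, so the parallel axis theorem gives I = 0.040715 + (0.59)(0.49)² = 0.18237 kg m^2.
Total I = 0.037125 + 0.18237 = 0.2195 kg m^2.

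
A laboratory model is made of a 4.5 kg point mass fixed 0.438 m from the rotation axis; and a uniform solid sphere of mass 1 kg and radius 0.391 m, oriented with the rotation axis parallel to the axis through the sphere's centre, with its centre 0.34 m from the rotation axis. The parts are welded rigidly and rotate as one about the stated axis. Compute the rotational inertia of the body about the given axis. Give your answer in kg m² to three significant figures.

Point mass: I_cm = 0; centre at d = 0.438 m, so I = I_cm + Md² gives I = 0 + (4.5)(0.438)² = 0.8633 kg m².
Solid sphere: I_cm = (2/5)MR² = (2/5)(1)(0.391)² = 0.061152 kg m²; centre at d = 0.34 m, so I = I_cm + Md² gives I = 0.061152 + (1)(0.34)² = 0.17675 kg m².
Total I = 0.8633 + 0.17675 = 1.0401 kg m².

1.04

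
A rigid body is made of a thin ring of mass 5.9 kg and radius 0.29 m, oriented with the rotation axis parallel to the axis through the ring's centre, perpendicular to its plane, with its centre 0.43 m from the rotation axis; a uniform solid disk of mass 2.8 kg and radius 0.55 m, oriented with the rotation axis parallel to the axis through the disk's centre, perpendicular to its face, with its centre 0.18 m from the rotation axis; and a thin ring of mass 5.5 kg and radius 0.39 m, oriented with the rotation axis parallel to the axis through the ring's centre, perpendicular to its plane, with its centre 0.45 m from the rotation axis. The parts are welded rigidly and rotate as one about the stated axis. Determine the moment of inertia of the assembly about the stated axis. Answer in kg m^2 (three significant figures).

4.05

Thin ring: I_cm = MR² = (5.9)(0.29)² = 0.49619 kg m^2; centre at d = 0.43 m, so I = I_cm + Md² gives I = 0.49619 + (5.9)(0.43)² = 1.5871 kg m^2.
Solid disk: I_cm = (1/2)MR² = (1/2)(2.8)(0.55)² = 0.4235 kg m^2; centre at d = 0.18 m, so I = I_cm + Md² gives I = 0.4235 + (2.8)(0.18)² = 0.51422 kg m^2.
Thin ring: I_cm = MR² = (5.5)(0.39)² = 0.83655 kg m^2; centre at d = 0.45 m, so I = I_cm + Md² gives I = 0.83655 + (5.5)(0.45)² = 1.9503 kg m^2.
Total I = 1.5871 + 0.51422 + 1.9503 = 4.0516 kg m^2.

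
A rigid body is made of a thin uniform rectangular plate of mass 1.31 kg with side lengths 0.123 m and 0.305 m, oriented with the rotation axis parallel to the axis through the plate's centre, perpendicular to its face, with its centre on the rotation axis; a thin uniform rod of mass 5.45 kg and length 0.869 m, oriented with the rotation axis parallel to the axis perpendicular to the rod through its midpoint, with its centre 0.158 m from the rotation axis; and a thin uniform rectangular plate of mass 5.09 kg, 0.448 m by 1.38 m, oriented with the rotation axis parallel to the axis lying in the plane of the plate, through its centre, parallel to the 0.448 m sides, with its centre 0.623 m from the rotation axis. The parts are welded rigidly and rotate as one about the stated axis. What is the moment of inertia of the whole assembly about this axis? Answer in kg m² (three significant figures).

Rectangular plate: I_cm = (1/12)M(a²+b²) = (1/12)(1.31)[(0.123)² + (0.305)²] = 0.011807 kg m²; axis through the centre, so I = 0.011807 kg m².
Thin rod: I_cm = (1/12)ML² = (1/12)(5.45)(0.869)² = 0.34297 kg m²; centre at d = 0.158 m, so the parallel axis theorem gives I = 0.34297 + (5.45)(0.158)² = 0.47902 kg m².
Rectangular plate: I_cm = (1/12)Mb² = (1/12)(5.09)(1.38)² = 0.80778 kg m²; centre at d = 0.623 m, so the parallel axis theorem gives I = 0.80778 + (5.09)(0.623)² = 2.7834 kg m².
Total I = 0.011807 + 0.47902 + 2.7834 = 3.2742 kg m².

3.27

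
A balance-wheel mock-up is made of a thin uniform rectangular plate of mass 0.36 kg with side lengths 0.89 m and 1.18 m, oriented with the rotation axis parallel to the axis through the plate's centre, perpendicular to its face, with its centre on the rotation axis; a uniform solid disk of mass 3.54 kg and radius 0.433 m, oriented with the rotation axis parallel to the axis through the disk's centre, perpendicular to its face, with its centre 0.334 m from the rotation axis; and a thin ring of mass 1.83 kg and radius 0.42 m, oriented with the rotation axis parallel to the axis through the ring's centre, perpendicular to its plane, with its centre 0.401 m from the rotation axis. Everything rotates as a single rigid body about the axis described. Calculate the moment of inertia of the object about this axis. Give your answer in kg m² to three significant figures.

1.41

Rectangular plate: I_cm = (1/12)M(a²+b²) = (1/12)(0.36)[(0.89)² + (1.18)²] = 0.065535 kg m²; axis through the centre, so I = 0.065535 kg m².
Solid disk: I_cm = (1/2)MR² = (1/2)(3.54)(0.433)² = 0.33186 kg m²; centre at d = 0.334 m, so I = I_cm + Md² gives I = 0.33186 + (3.54)(0.334)² = 0.72676 kg m².
Thin ring: I_cm = MR² = (1.83)(0.42)² = 0.32281 kg m²; centre at d = 0.401 m, so I = I_cm + Md² gives I = 0.32281 + (1.83)(0.401)² = 0.61708 kg m².
Total I = 0.065535 + 0.72676 + 0.61708 = 1.4094 kg m².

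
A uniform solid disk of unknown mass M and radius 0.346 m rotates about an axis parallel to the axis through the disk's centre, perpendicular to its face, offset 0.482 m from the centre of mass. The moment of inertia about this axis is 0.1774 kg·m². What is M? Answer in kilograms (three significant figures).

I = I_cm + Md² = (1/2)MR² + Md² = M·[0.5·(0.346)² + (0.482)²] = M·0.29218.
So M = 0.1774 / 0.29218 = 0.60716 kg.

0.607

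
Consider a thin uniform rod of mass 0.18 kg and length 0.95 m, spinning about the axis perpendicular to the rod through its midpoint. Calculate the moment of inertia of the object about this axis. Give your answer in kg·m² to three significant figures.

0.0135

I_cm = (1/12)ML² = (1/12)(0.18)(0.95)² = 0.013537 kg·m²; axis through the centre, so I = 0.013537 kg·m².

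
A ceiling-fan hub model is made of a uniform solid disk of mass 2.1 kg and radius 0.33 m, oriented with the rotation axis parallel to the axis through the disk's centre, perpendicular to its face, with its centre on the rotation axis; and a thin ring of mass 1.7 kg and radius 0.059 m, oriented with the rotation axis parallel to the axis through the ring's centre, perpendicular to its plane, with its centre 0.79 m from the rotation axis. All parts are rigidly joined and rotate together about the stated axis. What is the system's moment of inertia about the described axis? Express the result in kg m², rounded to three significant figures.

1.18

Solid disk: I_cm = (1/2)MR² = (1/2)(2.1)(0.33)² = 0.11435 kg m²; axis through the centre, so I = 0.11435 kg m².
Thin ring: I_cm = MR² = (1.7)(0.059)² = 0.0059177 kg m²; centre at d = 0.79 m, so the parallel axis theorem gives I = 0.0059177 + (1.7)(0.79)² = 1.0669 kg m².
Total I = 0.11435 + 1.0669 = 1.1812 kg m².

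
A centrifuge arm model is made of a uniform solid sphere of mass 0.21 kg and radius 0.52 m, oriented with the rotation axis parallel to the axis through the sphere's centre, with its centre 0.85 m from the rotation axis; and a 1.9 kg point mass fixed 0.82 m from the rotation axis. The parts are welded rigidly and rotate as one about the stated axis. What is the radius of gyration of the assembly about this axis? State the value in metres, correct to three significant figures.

Solid sphere: I_cm = (2/5)MR² = (2/5)(0.21)(0.52)² = 0.022714 kg m²; centre at d = 0.85 m, so I = I_cm + Md² gives I = 0.022714 + (0.21)(0.85)² = 0.17444 kg m².
Point mass: I_cm = 0; centre at d = 0.82 m, so I = I_cm + Md² gives I = 0 + (1.9)(0.82)² = 1.2776 kg m².
Total I = 1.452 kg m²; total mass M = 2.11 kg.
k = √(I/M) = √(1.452/2.11) = 0.82955 m.

0.830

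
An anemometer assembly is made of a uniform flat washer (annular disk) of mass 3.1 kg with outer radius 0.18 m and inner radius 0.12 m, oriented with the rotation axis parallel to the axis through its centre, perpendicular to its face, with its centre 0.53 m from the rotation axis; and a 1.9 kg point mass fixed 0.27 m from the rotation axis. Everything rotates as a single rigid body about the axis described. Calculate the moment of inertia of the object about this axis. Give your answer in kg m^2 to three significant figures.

Annular disk: I_cm = (1/2)M(R²+r²) = (1/2)(3.1)[(0.18)² + (0.12)²] = 0.07254 kg m^2; centre at d = 0.53 m, so the parallel axis theorem gives I = 0.07254 + (3.1)(0.53)² = 0.94333 kg m^2.
Point mass: I_cm = 0; centre at d = 0.27 m, so the parallel axis theorem gives I = 0 + (1.9)(0.27)² = 0.13851 kg m^2.
Total I = 0.94333 + 0.13851 = 1.0818 kg m^2.

1.08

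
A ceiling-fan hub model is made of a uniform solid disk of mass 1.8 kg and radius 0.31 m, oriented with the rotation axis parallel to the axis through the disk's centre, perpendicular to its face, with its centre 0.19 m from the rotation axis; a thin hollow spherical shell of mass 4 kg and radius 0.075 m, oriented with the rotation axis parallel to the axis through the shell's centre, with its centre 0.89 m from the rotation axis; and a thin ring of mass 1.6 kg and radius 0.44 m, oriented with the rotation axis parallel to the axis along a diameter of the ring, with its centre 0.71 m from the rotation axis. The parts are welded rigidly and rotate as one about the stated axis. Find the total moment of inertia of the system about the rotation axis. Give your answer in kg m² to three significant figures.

Solid disk: I_cm = (1/2)MR² = (1/2)(1.8)(0.31)² = 0.08649 kg m²; centre at d = 0.19 m, so I = I_cm + Md² gives I = 0.08649 + (1.8)(0.19)² = 0.15147 kg m².
Spherical shell: I_cm = (2/3)MR² = (2/3)(4)(0.075)² = 0.015 kg m²; centre at d = 0.89 m, so I = I_cm + Md² gives I = 0.015 + (4)(0.89)² = 3.1834 kg m².
Thin ring: I_cm = (1/2)MR² = (1/2)(1.6)(0.44)² = 0.15488 kg m²; centre at d = 0.71 m, so I = I_cm + Md² gives I = 0.15488 + (1.6)(0.71)² = 0.96144 kg m².
Total I = 0.15147 + 3.1834 + 0.96144 = 4.2963 kg m².

4.30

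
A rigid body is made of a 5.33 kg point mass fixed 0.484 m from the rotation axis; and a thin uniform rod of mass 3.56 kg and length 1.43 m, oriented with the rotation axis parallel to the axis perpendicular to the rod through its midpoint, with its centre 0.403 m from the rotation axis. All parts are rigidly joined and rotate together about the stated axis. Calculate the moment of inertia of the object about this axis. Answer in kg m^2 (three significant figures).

Point mass: I_cm = 0; centre at d = 0.484 m, so I = I_cm + Md² gives I = 0 + (5.33)(0.484)² = 1.2486 kg m^2.
Thin rod: I_cm = (1/12)ML² = (1/12)(3.56)(1.43)² = 0.60665 kg m^2; centre at d = 0.403 m, so I = I_cm + Md² gives I = 0.60665 + (3.56)(0.403)² = 1.1848 kg m^2.
Total I = 1.2486 + 1.1848 = 2.4334 kg m^2.

2.43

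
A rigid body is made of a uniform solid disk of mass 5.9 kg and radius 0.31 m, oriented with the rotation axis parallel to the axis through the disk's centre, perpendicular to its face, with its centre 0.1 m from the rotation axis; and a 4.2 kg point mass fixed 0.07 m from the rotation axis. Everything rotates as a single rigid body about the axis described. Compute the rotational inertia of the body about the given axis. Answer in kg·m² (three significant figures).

Solid disk: I_cm = (1/2)MR² = (1/2)(5.9)(0.31)² = 0.2835 kg·m²; centre at d = 0.1 m, so I = I_cm + Md² gives I = 0.2835 + (5.9)(0.1)² = 0.3425 kg·m².
Point mass: I_cm = 0; centre at d = 0.07 m, so I = I_cm + Md² gives I = 0 + (4.2)(0.07)² = 0.02058 kg·m².
Total I = 0.3425 + 0.02058 = 0.36308 kg·m².

0.363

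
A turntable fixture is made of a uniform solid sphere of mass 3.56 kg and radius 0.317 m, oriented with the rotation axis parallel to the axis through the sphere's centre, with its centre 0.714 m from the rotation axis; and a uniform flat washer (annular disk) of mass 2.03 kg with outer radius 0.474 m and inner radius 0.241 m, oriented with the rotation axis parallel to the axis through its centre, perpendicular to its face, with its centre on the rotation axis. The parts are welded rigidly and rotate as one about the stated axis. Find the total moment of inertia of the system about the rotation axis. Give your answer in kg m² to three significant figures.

Solid sphere: I_cm = (2/5)MR² = (2/5)(3.56)(0.317)² = 0.1431 kg m²; centre at d = 0.714 m, so the parallel axis theorem gives I = 0.1431 + (3.56)(0.714)² = 1.958 kg m².
Annular disk: I_cm = (1/2)M(R²+r²) = (1/2)(2.03)[(0.474)² + (0.241)²] = 0.287 kg m²; axis through the centre, so I = 0.287 kg m².
Total I = 1.958 + 0.287 = 2.245 kg m².

2.24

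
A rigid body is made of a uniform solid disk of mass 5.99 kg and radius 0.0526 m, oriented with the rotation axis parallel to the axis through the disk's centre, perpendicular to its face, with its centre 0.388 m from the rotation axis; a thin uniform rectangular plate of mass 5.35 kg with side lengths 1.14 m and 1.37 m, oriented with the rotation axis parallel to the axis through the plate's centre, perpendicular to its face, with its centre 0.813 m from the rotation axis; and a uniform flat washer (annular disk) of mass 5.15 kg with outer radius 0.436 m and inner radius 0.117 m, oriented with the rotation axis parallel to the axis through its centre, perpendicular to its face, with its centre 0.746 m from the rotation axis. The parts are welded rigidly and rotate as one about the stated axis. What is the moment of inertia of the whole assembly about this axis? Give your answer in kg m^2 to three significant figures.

9.25

Solid disk: I_cm = (1/2)MR² = (1/2)(5.99)(0.0526)² = 0.0082864 kg m^2; centre at d = 0.388 m, so I = I_cm + Md² gives I = 0.0082864 + (5.99)(0.388)² = 0.91005 kg m^2.
Rectangular plate: I_cm = (1/12)M(a²+b²) = (1/12)(5.35)[(1.14)² + (1.37)²] = 1.4162 kg m^2; centre at d = 0.813 m, so I = I_cm + Md² gives I = 1.4162 + (5.35)(0.813)² = 4.9524 kg m^2.
Annular disk: I_cm = (1/2)M(R²+r²) = (1/2)(5.15)[(0.436)² + (0.117)²] = 0.52475 kg m^2; centre at d = 0.746 m, so I = I_cm + Md² gives I = 0.52475 + (5.15)(0.746)² = 3.3908 kg m^2.
Total I = 0.91005 + 4.9524 + 3.3908 = 9.2532 kg m^2.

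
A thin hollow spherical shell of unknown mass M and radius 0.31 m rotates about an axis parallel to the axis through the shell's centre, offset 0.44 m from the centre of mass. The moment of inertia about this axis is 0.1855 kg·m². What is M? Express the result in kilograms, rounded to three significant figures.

0.720

I = I_cm + Md² = (2/3)MR² + Md² = M·[0.666667·(0.31)² + (0.44)²] = M·0.25767.
So M = 0.1855 / 0.25767 = 0.71992 kg.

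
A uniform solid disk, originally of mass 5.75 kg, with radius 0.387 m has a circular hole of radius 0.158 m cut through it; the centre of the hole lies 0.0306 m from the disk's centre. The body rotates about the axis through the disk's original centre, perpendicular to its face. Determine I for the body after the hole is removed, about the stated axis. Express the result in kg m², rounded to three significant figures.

0.418

Unpierced body about its centre: I₀ = (1/2)MR² = (1/2)(5.75)(0.387)² = 0.43059 kg m².
The removed disk has mass m = M·(r/R)² = (5.75)(0.158/0.387)² = 0.95843 kg (same uniform areal density).
Its moment of inertia about the rotation axis (parallel-axis theorem): I_hole = (1/2)mr² + md² = (1/2)(0.95843)(0.158)² + (0.95843)(0.0306)² = 0.012861 kg m².
Treating the hole as negative mass, I = I₀ − I_hole = 0.43059 − 0.012861 = 0.41773 kg m².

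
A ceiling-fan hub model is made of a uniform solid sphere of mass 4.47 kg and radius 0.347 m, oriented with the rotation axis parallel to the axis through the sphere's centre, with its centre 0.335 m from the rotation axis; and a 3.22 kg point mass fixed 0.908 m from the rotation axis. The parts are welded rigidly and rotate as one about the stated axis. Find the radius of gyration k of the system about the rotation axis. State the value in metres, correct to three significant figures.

0.662

Solid sphere: I_cm = (2/5)MR² = (2/5)(4.47)(0.347)² = 0.21529 kg m²; centre at d = 0.335 m, so the parallel axis theorem gives I = 0.21529 + (4.47)(0.335)² = 0.71694 kg m².
Point mass: I_cm = 0; centre at d = 0.908 m, so the parallel axis theorem gives I = 0 + (3.22)(0.908)² = 2.6548 kg m².
Total I = 3.3717 kg m²; total mass M = 7.69 kg.
k = √(I/M) = √(3.3717/7.69) = 0.66216 m.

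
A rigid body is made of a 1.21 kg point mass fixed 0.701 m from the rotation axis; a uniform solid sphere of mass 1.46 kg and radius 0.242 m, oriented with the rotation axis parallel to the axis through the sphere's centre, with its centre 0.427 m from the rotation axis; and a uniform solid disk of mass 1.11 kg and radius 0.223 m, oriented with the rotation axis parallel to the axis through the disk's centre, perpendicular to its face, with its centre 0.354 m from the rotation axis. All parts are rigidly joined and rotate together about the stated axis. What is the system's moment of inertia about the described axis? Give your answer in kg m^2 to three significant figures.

Point mass: I_cm = 0; centre at d = 0.701 m, so I = I_cm + Md² gives I = 0 + (1.21)(0.701)² = 0.5946 kg m^2.
Solid sphere: I_cm = (2/5)MR² = (2/5)(1.46)(0.242)² = 0.034201 kg m^2; centre at d = 0.427 m, so I = I_cm + Md² gives I = 0.034201 + (1.46)(0.427)² = 0.3004 kg m^2.
Solid disk: I_cm = (1/2)MR² = (1/2)(1.11)(0.223)² = 0.0276 kg m^2; centre at d = 0.354 m, so I = I_cm + Md² gives I = 0.0276 + (1.11)(0.354)² = 0.1667 kg m^2.
Total I = 0.5946 + 0.3004 + 0.1667 = 1.0617 kg m^2.

1.06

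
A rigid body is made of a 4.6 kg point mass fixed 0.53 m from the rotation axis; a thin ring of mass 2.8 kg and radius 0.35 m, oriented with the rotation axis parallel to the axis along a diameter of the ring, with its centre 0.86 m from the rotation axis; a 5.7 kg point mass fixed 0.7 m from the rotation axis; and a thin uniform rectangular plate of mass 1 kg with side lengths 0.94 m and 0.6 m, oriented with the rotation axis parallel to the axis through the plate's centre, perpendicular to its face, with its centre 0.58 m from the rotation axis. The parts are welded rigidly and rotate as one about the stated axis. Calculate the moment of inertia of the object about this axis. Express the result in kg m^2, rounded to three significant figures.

Point mass: I_cm = 0; centre at d = 0.53 m, so I = I_cm + Md² gives I = 0 + (4.6)(0.53)² = 1.2921 kg m^2.
Thin ring: I_cm = (1/2)MR² = (1/2)(2.8)(0.35)² = 0.1715 kg m^2; centre at d = 0.86 m, so I = I_cm + Md² gives I = 0.1715 + (2.8)(0.86)² = 2.2424 kg m^2.
Point mass: I_cm = 0; centre at d = 0.7 m, so I = I_cm + Md² gives I = 0 + (5.7)(0.7)² = 2.793 kg m^2.
Rectangular plate: I_cm = (1/12)M(a²+b²) = (1/12)(1)[(0.94)² + (0.6)²] = 0.10363 kg m^2; centre at d = 0.58 m, so I = I_cm + Md² gives I = 0.10363 + (1)(0.58)² = 0.44003 kg m^2.
Total I = 1.2921 + 2.2424 + 2.793 + 0.44003 = 6.7676 kg m^2.

6.77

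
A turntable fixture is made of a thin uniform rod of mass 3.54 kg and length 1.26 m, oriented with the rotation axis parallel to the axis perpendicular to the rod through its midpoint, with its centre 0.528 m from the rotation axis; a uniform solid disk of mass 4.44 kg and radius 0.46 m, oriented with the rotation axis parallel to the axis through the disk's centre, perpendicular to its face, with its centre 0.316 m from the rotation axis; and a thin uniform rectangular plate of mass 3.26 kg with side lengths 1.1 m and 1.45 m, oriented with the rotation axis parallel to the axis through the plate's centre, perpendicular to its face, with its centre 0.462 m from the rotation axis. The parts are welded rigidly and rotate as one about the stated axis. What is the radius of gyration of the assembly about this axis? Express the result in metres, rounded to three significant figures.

Thin rod: I_cm = (1/12)ML² = (1/12)(3.54)(1.26)² = 0.46834 kg m^2; centre at d = 0.528 m, so the parallel axis theorem gives I = 0.46834 + (3.54)(0.528)² = 1.4552 kg m^2.
Solid disk: I_cm = (1/2)MR² = (1/2)(4.44)(0.46)² = 0.46975 kg m^2; centre at d = 0.316 m, so the parallel axis theorem gives I = 0.46975 + (4.44)(0.316)² = 0.91311 kg m^2.
Rectangular plate: I_cm = (1/12)M(a²+b²) = (1/12)(3.26)[(1.1)² + (1.45)²] = 0.8999 kg m^2; centre at d = 0.462 m, so the parallel axis theorem gives I = 0.8999 + (3.26)(0.462)² = 1.5957 kg m^2.
Total I = 3.9641 kg m^2; total mass M = 11.24 kg.
k = √(I/M) = √(3.9641/11.24) = 0.59386 m.

0.594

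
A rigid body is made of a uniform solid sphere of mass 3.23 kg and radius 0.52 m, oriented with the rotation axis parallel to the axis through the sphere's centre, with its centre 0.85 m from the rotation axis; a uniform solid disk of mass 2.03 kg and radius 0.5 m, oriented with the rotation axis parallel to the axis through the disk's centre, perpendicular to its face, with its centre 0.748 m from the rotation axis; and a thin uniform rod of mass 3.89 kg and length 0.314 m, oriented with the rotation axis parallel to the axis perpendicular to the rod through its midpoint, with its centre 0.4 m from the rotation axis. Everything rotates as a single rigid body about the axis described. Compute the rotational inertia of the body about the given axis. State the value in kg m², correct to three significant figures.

Solid sphere: I_cm = (2/5)MR² = (2/5)(3.23)(0.52)² = 0.34936 kg m²; centre at d = 0.85 m, so the parallel axis theorem gives I = 0.34936 + (3.23)(0.85)² = 2.683 kg m².
Solid disk: I_cm = (1/2)MR² = (1/2)(2.03)(0.5)² = 0.25375 kg m²; centre at d = 0.748 m, so the parallel axis theorem gives I = 0.25375 + (2.03)(0.748)² = 1.3895 kg m².
Thin rod: I_cm = (1/12)ML² = (1/12)(3.89)(0.314)² = 0.031962 kg m²; centre at d = 0.4 m, so the parallel axis theorem gives I = 0.031962 + (3.89)(0.4)² = 0.65436 kg m².
Total I = 2.683 + 1.3895 + 0.65436 = 4.7269 kg m².

4.73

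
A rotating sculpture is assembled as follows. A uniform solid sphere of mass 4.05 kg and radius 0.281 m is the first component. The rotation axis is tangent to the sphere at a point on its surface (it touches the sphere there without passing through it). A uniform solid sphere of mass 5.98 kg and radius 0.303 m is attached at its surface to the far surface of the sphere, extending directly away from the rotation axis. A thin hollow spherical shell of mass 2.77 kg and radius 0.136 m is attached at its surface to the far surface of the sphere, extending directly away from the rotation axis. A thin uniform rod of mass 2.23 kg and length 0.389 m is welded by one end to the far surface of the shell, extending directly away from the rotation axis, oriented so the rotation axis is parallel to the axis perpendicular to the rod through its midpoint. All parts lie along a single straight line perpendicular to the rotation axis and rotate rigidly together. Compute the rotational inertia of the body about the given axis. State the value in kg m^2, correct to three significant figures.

15.9

Solid sphere: I_cm = (2/5)MR² = (2/5)(4.05)(0.281)² = 0.12792 kg m^2; centre at d = 0.281 m, so I = I_cm + Md² gives I = 0.12792 + (4.05)(0.281)² = 0.44771 kg m^2.
Solid sphere: I_cm = (2/5)MR² = (2/5)(5.98)(0.303)² = 0.21961 kg m^2; centre at d = 0.281 + 0.281 + 0.303 = 0.865 m, so I = I_cm + Md² gives I = 0.21961 + (5.98)(0.865)² = 4.694 kg m^2.
Spherical shell: I_cm = (2/3)MR² = (2/3)(2.77)(0.136)² = 0.034156 kg m^2; centre at d = 0.281 + 0.281 + 0.303 + 0.303 + 0.136 = 1.304 m, so I = I_cm + Md² gives I = 0.034156 + (2.77)(1.304)² = 4.7443 kg m^2.
Thin rod: I_cm = (1/12)ML² = (1/12)(2.23)(0.389)² = 0.02812 kg m^2; centre at d = 0.281 + 0.281 + 0.303 + 0.303 + 0.136 + 0.136 + 0.1945 = 1.6345 m, so I = I_cm + Md² gives I = 0.02812 + (2.23)(1.6345)² = 5.9858 kg m^2.
Total I = 0.44771 + 4.694 + 4.7443 + 5.9858 = 15.872 kg m^2.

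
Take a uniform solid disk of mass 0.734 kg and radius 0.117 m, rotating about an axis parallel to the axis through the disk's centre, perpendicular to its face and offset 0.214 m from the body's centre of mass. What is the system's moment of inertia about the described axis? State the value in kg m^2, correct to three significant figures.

0.0386

I_cm = (1/2)MR² = (1/2)(0.734)(0.117)² = 0.0050239 kg m^2; centre at d = 0.214 m, so the parallel axis theorem gives I = 0.0050239 + (0.734)(0.214)² = 0.038638 kg m^2.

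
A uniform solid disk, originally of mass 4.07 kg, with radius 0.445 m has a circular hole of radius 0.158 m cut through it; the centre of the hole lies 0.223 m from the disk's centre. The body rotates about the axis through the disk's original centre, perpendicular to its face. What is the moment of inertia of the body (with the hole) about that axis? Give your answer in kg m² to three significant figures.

Unpierced body about its centre: I₀ = (1/2)MR² = (1/2)(4.07)(0.445)² = 0.40298 kg m².
The removed disk has mass m = M·(r/R)² = (4.07)(0.158/0.445)² = 0.51308 kg (same uniform areal density).
Its moment of inertia about the rotation axis (parallel-axis theorem): I_hole = (1/2)mr² + md² = (1/2)(0.51308)(0.158)² + (0.51308)(0.223)² = 0.031919 kg m².
Treating the hole as negative mass, I = I₀ − I_hole = 0.40298 − 0.031919 = 0.37106 kg m².

0.371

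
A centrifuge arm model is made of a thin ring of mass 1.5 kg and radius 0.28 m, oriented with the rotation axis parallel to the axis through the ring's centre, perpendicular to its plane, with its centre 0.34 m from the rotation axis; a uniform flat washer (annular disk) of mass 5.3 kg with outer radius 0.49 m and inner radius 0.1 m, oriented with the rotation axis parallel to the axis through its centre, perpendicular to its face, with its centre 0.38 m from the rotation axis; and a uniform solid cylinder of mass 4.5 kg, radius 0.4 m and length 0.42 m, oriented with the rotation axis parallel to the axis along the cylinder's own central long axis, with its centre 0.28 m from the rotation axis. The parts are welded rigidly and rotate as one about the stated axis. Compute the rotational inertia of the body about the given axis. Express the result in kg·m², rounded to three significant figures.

Thin ring: I_cm = MR² = (1.5)(0.28)² = 0.1176 kg·m²; centre at d = 0.34 m, so I = I_cm + Md² gives I = 0.1176 + (1.5)(0.34)² = 0.291 kg·m².
Annular disk: I_cm = (1/2)M(R²+r²) = (1/2)(5.3)[(0.49)² + (0.1)²] = 0.66276 kg·m²; centre at d = 0.38 m, so I = I_cm + Md² gives I = 0.66276 + (5.3)(0.38)² = 1.4281 kg·m².
Solid cylinder: I_cm = (1/2)MR² = (1/2)(4.5)(0.4)² = 0.36 kg·m²; centre at d = 0.28 m, so I = I_cm + Md² gives I = 0.36 + (4.5)(0.28)² = 0.7128 kg·m².
Total I = 0.291 + 1.4281 + 0.7128 = 2.4319 kg·m².

2.43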